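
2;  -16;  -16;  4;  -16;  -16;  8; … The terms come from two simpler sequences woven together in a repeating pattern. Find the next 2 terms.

-16, -16

Positions follow the repeating pattern ABB; grouping by letter gives 2 tracks.
Stream A: 2, 4, 8. Powers 2^1, 2^2, 2^3, ….
Stream B: -16, -16, -16, -16. The constant sequence -16.
Position 8 falls in stream B as its term 5, giving -16.
Position 9 → stream B, term 6 = -16.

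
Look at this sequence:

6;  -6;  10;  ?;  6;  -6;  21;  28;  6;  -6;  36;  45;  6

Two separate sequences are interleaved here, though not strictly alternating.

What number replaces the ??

Reading positions in blocks of 4 reveals the pattern AABB — 2 tracks woven together.
Track A: 6, -6, 6, -6, 6, -6, 6 (alternating ±6).
Track B: 10, ?, 21, 28, 36, 45 (the triangular numbers T_4, T_5, …).
So the missing entry in track B is 15.

15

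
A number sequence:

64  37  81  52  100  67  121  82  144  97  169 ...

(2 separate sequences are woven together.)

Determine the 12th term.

112

Positions 1, 3, 5, … form one subsequence and positions 2, 4, 6, … form another.
Track A = 64, 81, 100, 121, 144, 169: perfect squares starting at 8².
Track B = 37, 52, 67, 82, 97: arithmetic with common difference +15.
Position 12 → track B, term 6 = 112.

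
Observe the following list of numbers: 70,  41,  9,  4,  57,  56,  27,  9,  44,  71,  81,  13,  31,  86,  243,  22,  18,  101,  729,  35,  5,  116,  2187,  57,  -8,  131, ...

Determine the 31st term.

Read the sequence 4 terms at a time; column i is its own pattern.
Stream A is 70, 57, 44, 31, 18, 5, -8, which is subtracting 13 each time.
Stream B is 41, 56, 71, 86, 101, 116, 131, which is adding 15 each time.
Stream C is 9, 27, 81, 243, 729, 2187, which is successive powers of 3.
Stream D is 4, 9, 13, 22, 35, 57, which is Fibonacci-style (each term is the sum of the two before it).
Position 31 → stream C, term 8 = 19683.

19683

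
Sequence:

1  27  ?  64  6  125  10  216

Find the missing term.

Positions 1, 3, 5, … form one subsequence and positions 2, 4, 6, … form another.
Subsequence A = 1, ?, 6, 10: the triangular numbers T_1, T_2, ….
Subsequence B = 27, 64, 125, 216: perfect cubes starting at 3³.
Subsequence A's pattern makes the blank 3.

3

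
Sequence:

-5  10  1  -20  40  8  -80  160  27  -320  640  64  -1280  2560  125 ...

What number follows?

-5120

Reading positions in blocks of 3 reveals the pattern AAB — 2 tracks woven together.
Track A = -5, 10, -20, 40, -80, 160, -320, 640, -1280, 2560: geometric with ratio -2.
Track B = 1, 8, 27, 64, 125: the cubes 1³, 2³, 3³, ….
Term 16 comes from track A (its 11th entry): -5120.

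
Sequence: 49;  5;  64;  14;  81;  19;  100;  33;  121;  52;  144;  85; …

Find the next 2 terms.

169, 137

Odd-indexed and even-indexed terms follow separate rules.
Track A: 49, 64, 81, 100, 121, 144 — the squares 7², 8², 9², ….
Track B: 5, 14, 19, 33, 52, 85 — Fibonacci-style (each term is the sum of the two before it).
Position 13 falls in track A as its term 7, giving 169.
Term 14 comes from track B (its 7th entry): 137.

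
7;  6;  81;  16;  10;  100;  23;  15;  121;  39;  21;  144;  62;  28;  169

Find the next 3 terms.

101, 36, 196

Taking every 3rd term gives 3 separate tracks.
Track A = 7, 16, 23, 39, 62: each term equals the sum of the previous two.
Track B = 6, 10, 15, 21, 28: triangular numbers starting at T_3.
Track C = 81, 100, 121, 144, 169: perfect squares starting at 9².
The 16th slot belongs to track A; its 6th term is 101.
Position 17 falls in track B as its term 6, giving 36.
Position 18 falls in track C as its term 6, giving 196.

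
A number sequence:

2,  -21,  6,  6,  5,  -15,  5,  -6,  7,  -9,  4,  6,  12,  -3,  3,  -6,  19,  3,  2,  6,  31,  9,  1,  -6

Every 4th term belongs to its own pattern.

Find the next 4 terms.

50, 15, 0, 6

Split by position mod 4 into 4 tracks.
Track A: 2, 5, 7, 12, 19, 31 — a Fibonacci-like recurrence a_n = a_{n-1} + a_{n-2}.
Track B: -21, -15, -9, -3, 3, 9 — arithmetic with common difference +6.
Track C: 6, 5, 4, 3, 2, 1 — arithmetic, step −1.
Track D: 6, -6, 6, -6, 6, -6 — alternating ±6.
Position 25 → track A, term 7 = 50.
Position 26 falls in track B as its term 7, giving 15.
Position 27 → track C, term 7 = 0.
Position 28 falls in track D as its term 7, giving 6.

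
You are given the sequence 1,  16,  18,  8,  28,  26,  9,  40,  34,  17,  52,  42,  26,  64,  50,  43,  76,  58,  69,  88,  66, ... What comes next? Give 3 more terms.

112, 100, 74

Split by position mod 3: positions 1, 4, 7, … form one track, and each other residue class forms its own.
Stream A: 1, 8, 9, 17, 26, 43, 69 — Fibonacci-style (each term is the sum of the two before it).
Stream B: 16, 28, 40, 52, 64, 76, 88 — linear: a_n = 4 + 12·n.
Stream C: 18, 26, 34, 42, 50, 58, 66 — adding 8 each time.
Term 22 comes from stream A (its 8th entry): 112.
The 23rd slot belongs to stream B; its 8th term is 100.
Position 24 → stream C, term 8 = 74.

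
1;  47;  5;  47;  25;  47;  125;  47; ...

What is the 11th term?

3125

Taking every 2nd term gives 2 separate tracks.
Stream A: 1, 5, 25, 125 — geometric with ratio 5.
Stream B: 47, 47, 47, 47 — always 47.
Position 11 → stream A, term 6 = 3125.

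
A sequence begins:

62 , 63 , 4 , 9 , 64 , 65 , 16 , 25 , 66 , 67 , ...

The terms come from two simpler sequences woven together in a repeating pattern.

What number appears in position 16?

Reading positions in blocks of 4 reveals the pattern AABB — 2 tracks woven together.
Track A: 62, 63, 64, 65, 66, 67 — arithmetic with common difference +1.
Track B: 4, 9, 16, 25 — the squares 2², 3², 4², ….
Position 16 → track B, term 8 = 81.

81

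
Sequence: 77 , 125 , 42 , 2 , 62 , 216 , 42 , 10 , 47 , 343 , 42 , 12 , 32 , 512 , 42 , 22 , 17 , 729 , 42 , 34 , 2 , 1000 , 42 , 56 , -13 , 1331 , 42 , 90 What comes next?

The terms cycle through 4 interleaved subsequences.
Subsequence A = 77, 62, 47, 32, 17, 2, -13: arithmetic, step −15.
Subsequence B = 125, 216, 343, 512, 729, 1000, 1331: perfect cubes starting at 5³.
Subsequence C = 42, 42, 42, 42, 42, 42, 42: the constant sequence 42.
Subsequence D = 2, 10, 12, 22, 34, 56, 90: each term equals the sum of the previous two.
Position 29 falls in subsequence A as its term 8, giving -28.

-28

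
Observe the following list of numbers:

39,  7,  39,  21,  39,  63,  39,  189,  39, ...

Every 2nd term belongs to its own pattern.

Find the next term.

The terms cycle through 2 interleaved subsequences.
Track A is 39, 39, 39, 39, 39, which is always 39.
Track B is 7, 21, 63, 189, which is multiplying by 3 each time.
The 10th slot belongs to track B; its 5th term is 567.

567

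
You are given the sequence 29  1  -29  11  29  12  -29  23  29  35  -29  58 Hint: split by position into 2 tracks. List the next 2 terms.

29, 93

Odd-indexed and even-indexed terms follow separate rules.
Track A is 29, -29, 29, -29, 29, -29, which is the oscillation 29·(−1)^(n+1).
Track B is 1, 11, 12, 23, 35, 58, which is a Fibonacci-like recurrence a_n = a_{n-1} + a_{n-2}.
Position 13 falls in track A as its term 7, giving 29.
Position 14 falls in track B as its term 7, giving 93.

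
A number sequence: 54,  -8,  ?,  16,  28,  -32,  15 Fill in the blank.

41

Split by position mod 2 into 2 tracks.
Stream A is 54, ?, 28, 15, which is linear: a_n = 67 − 13·n.
Stream B is -8, 16, -32, which is multiplying by -2 each time.
The gap is stream A's term 2; the rule gives 41.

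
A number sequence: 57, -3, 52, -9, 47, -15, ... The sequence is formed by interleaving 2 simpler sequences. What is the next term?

Split by position mod 2 into 2 tracks.
Subsequence A: 57, 52, 47 (linear: a_n = 62 − 5·n).
Subsequence B: -3, -9, -15 (arithmetic with common difference −6).
Position 7 → subsequence A, term 4 = 42.

42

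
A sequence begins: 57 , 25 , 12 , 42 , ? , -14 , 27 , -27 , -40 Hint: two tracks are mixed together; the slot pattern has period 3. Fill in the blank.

Reading positions in blocks of 3 reveals the pattern ABB — 2 tracks woven together.
Track A = 57, 42, 27: subtracting 15 each time.
Track B = 25, 12, ?, -14, -27, -40: linear: a_n = 38 − 13·n.
Track B's pattern makes the blank -1.

-1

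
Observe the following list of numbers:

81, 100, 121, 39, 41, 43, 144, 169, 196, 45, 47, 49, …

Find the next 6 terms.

Positions follow the repeating pattern AAABBB; grouping by letter gives 2 tracks.
Track A: 81, 100, 121, 144, 169, 196. The squares 9², 10², 11², ….
Track B: 39, 41, 43, 45, 47, 49. Arithmetic with common difference +2.
Position 13 → track A, term 7 = 225.
The 14th slot belongs to track A; its 8th term is 256.
Position 15 → track A, term 9 = 289.
The 16th slot belongs to track B; its 7th term is 51.
The 17th slot belongs to track B; its 8th term is 53.
The 18th slot belongs to track B; its 9th term is 55.

225, 256, 289, 51, 53, 55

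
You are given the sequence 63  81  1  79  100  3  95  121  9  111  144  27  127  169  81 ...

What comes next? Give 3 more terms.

143, 196, 243

The terms cycle through 3 interleaved subsequences.
Subsequence A = 63, 79, 95, 111, 127: linear: a_n = 47 + 16·n.
Subsequence B = 81, 100, 121, 144, 169: consecutive squares n² from n = 9.
Subsequence C = 1, 3, 9, 27, 81: geometric, ×3 each step.
Term 16 comes from subsequence A (its 6th entry): 143.
Position 17 → subsequence B, term 6 = 196.
Position 18 → subsequence C, term 6 = 243.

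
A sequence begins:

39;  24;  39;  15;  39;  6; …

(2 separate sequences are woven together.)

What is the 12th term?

Taking every 2nd term gives 2 separate tracks.
Track A: 39, 39, 39 (always 39).
Track B: 24, 15, 6 (subtracting 9 each time).
Position 12 → track B, term 6 = -21.

-21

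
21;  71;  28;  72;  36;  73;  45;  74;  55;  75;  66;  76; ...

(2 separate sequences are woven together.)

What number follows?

Taking every 2nd term gives 2 separate tracks.
Subsequence A: 21, 28, 36, 45, 55, 66 (triangular numbers starting at T_6).
Subsequence B: 71, 72, 73, 74, 75, 76 (arithmetic, step +1).
Position 13 → subsequence A, term 7 = 78.

78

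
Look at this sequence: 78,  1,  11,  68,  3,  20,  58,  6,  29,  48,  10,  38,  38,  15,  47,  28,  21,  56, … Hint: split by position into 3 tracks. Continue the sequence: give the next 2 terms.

18, 28

Split by position mod 3 into 3 tracks.
Subsequence A is 78, 68, 58, 48, 38, 28, which is arithmetic with common difference −10.
Subsequence B is 1, 3, 6, 10, 15, 21, which is triangular numbers n(n+1)/2 for n = 1, 2, ….
Subsequence C is 11, 20, 29, 38, 47, 56, which is arithmetic with common difference +9.
The 19th slot belongs to subsequence A; its 7th term is 18.
Term 20 comes from subsequence B (its 7th entry): 28.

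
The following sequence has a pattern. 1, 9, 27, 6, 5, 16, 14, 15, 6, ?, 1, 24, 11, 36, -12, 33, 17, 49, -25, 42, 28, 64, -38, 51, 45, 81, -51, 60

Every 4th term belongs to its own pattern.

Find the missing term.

25

Split by position mod 4: positions 1, 5, 9, … form one track, and each other residue class forms its own.
Stream A: 1, 5, 6, 11, 17, 28, 45 (each term equals the sum of the previous two).
Stream B: 9, 16, ?, 36, 49, 64, 81 (consecutive squares n² from n = 3).
Stream C: 27, 14, 1, -12, -25, -38, -51 (subtracting 13 each time).
Stream D: 6, 15, 24, 33, 42, 51, 60 (arithmetic with common difference +9).
The gap is stream B's term 3; the rule gives 25.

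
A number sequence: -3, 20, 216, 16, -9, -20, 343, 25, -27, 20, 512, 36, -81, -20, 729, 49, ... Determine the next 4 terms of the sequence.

Taking every 4th term gives 4 separate tracks.
Track A: -3, -9, -27, -81 — geometric, ×3 each step.
Track B: 20, -20, 20, -20 — oscillating between 20 and -20.
Track C: 216, 343, 512, 729 — consecutive cubes n³ from n = 6.
Track D: 16, 25, 36, 49 — the squares 4², 5², 6², ….
Term 17 comes from track A (its 5th entry): -243.
Position 18 → track B, term 5 = 20.
Position 19 → track C, term 5 = 1000.
The 20th slot belongs to track D; its 5th term is 64.

-243, 20, 1000, 64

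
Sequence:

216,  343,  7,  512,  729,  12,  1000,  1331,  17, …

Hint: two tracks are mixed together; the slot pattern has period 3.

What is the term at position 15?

27

The slot pattern repeats as AAB (period 3), so there are 2 interleaved tracks.
Track A = 216, 343, 512, 729, 1000, 1331: consecutive cubes n³ from n = 6.
Track B = 7, 12, 17: arithmetic with common difference +5.
Position 15 falls in track B as its term 5, giving 27.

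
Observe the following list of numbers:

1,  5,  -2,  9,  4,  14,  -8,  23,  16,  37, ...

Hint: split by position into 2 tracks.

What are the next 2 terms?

Taking every 2nd term gives 2 separate tracks.
Track A = 1, -2, 4, -8, 16: multiplying by -2 each time.
Track B = 5, 9, 14, 23, 37: each term equals the sum of the previous two.
The 11th slot belongs to track A; its 6th term is -32.
Position 12 → track B, term 6 = 60.

-32, 60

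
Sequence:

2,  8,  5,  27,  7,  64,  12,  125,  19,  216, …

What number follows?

31

Positions 1, 3, 5, … form one subsequence and positions 2, 4, 6, … form another.
Stream A: 2, 5, 7, 12, 19. Fibonacci-style (each term is the sum of the two before it).
Stream B: 8, 27, 64, 125, 216. Consecutive cubes n³ from n = 2.
Position 11 → stream A, term 6 = 31.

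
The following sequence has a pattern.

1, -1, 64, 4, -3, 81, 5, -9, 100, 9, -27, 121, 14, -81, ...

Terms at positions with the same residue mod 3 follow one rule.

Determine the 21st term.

196

Read the sequence 3 terms at a time; column i is its own pattern.
Track A = 1, 4, 5, 9, 14: each term equals the sum of the previous two.
Track B = -1, -3, -9, -27, -81: a geometric progression (common ratio 3).
Track C = 64, 81, 100, 121: consecutive squares n² from n = 8.
Position 21 → track C, term 7 = 196.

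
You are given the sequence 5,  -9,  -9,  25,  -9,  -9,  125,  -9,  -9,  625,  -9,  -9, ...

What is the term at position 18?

Positions follow the repeating pattern ABB; grouping by letter gives 2 tracks.
Stream A = 5, 25, 125, 625: powers 5^1, 5^2, 5^3, ….
Stream B = -9, -9, -9, -9, -9, -9, -9, -9: constant -9.
Position 18 → stream B, term 12 = -9.

-9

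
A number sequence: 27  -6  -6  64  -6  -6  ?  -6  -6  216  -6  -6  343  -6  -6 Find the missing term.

Reading positions in blocks of 3 reveals the pattern ABB — 2 tracks woven together.
Track A: 27, 64, ?, 216, 343. The cubes 3³, 4³, 5³, ….
Track B: -6, -6, -6, -6, -6, -6, -6, -6, -6, -6. Constant -6.
So the missing entry in track A is 125.

125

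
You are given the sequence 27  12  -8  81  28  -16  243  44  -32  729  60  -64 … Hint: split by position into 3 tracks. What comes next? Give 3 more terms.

2187, 76, -128

Read the sequence 3 terms at a time; column i is its own pattern.
Track A: 27, 81, 243, 729 (powers 3^3, 3^4, 3^5, …).
Track B: 12, 28, 44, 60 (arithmetic with common difference +16).
Track C: -8, -16, -32, -64 (multiplying by 2 each time).
The 13th slot belongs to track A; its 5th term is 2187.
The 14th slot belongs to track B; its 5th term is 76.
The 15th slot belongs to track C; its 5th term is -128.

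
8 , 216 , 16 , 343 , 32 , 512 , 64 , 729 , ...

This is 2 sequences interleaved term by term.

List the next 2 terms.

128, 1000

Odd-indexed and even-indexed terms follow separate rules.
Stream A: 8, 16, 32, 64 (successive powers of 2).
Stream B: 216, 343, 512, 729 (the cubes 6³, 7³, 8³, …).
Term 9 comes from stream A (its 5th entry): 128.
Term 10 comes from stream B (its 5th entry): 1000.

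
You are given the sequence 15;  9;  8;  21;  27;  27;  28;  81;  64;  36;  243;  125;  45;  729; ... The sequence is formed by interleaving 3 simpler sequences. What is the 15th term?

Split by position mod 3: positions 1, 4, 7, … form one track, and each other residue class forms its own.
Track A is 15, 21, 28, 36, 45, which is the triangular numbers T_5, T_6, ….
Track B is 9, 27, 81, 243, 729, which is a geometric progression (common ratio 3).
Track C is 8, 27, 64, 125, which is the cubes 2³, 3³, 4³, ….
The 15th slot belongs to track C; its 5th term is 216.

216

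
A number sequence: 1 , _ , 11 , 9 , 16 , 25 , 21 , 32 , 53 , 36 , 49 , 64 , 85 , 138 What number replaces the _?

10

The slot pattern repeats as AAABBB (period 6), so there are 2 interleaved tracks.
Subsequence A = 1, ?, 11, 21, 32, 53, 85, 138: each term equals the sum of the previous two.
Subsequence B = 9, 16, 25, 36, 49, 64: consecutive squares n² from n = 3.
The gap is subsequence A's term 2; the rule gives 10.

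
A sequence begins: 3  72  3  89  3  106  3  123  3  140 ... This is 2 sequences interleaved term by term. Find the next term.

Positions 1, 3, 5, … form one subsequence and positions 2, 4, 6, … form another.
Track A is 3, 3, 3, 3, 3, which is always 3.
Track B is 72, 89, 106, 123, 140, which is arithmetic, step +17.
Position 11 falls in track A as its term 6, giving 3.

3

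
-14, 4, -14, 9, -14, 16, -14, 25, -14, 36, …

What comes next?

-14

The terms cycle through 2 interleaved subsequences.
Track A: -14, -14, -14, -14, -14 (always -14).
Track B: 4, 9, 16, 25, 36 (perfect squares starting at 2²).
The 11th slot belongs to track A; its 6th term is -14.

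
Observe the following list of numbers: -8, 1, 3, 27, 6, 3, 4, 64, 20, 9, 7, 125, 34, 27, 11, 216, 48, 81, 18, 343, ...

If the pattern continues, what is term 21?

62

Read the sequence 4 terms at a time; column i is its own pattern.
Stream A: -8, 6, 20, 34, 48 (arithmetic, step +14).
Stream B: 1, 3, 9, 27, 81 (successive powers of 3).
Stream C: 3, 4, 7, 11, 18 (a Fibonacci-like recurrence a_n = a_{n-1} + a_{n-2}).
Stream D: 27, 64, 125, 216, 343 (consecutive cubes n³ from n = 3).
The 21st slot belongs to stream A; its 6th term is 62.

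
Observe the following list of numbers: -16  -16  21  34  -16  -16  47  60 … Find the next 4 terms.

The slot pattern repeats as AABB (period 4), so there are 2 interleaved tracks.
Track A = -16, -16, -16, -16: constant -16.
Track B = 21, 34, 47, 60: arithmetic with common difference +13.
Term 9 comes from track A (its 5th entry): -16.
Term 10 comes from track A (its 6th entry): -16.
Term 11 comes from track B (its 5th entry): 73.
Position 12 → track B, term 6 = 86.

-16, -16, 73, 86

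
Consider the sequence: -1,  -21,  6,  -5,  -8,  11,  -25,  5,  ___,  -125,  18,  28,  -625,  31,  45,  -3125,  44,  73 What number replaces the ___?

17

Split by position mod 3 into 3 tracks.
Track A: -1, -5, -25, -125, -625, -3125. Geometric with ratio 5.
Track B: -21, -8, 5, 18, 31, 44. Linear: a_n = -34 + 13·n.
Track C: 6, 11, ?, 28, 45, 73. Fibonacci-style (each term is the sum of the two before it).
Filling track C at index 3 by its rule yields 17.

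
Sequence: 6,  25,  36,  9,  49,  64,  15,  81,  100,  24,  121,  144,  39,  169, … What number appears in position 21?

Positions follow the repeating pattern ABB; grouping by letter gives 2 tracks.
Track A: 6, 9, 15, 24, 39 — each term equals the sum of the previous two.
Track B: 25, 36, 49, 64, 81, 100, 121, 144, 169 — the squares 5², 6², 7², ….
Term 21 comes from track B (its 14th entry): 324.

324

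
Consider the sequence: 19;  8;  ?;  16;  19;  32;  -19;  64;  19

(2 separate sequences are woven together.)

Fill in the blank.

-19

Odd-indexed and even-indexed terms follow separate rules.
Subsequence A is 19, ?, 19, -19, 19, which is the oscillation 19·(−1)^(n+1).
Subsequence B is 8, 16, 32, 64, which is geometric with ratio 2.
Subsequence A's pattern makes the blank -19.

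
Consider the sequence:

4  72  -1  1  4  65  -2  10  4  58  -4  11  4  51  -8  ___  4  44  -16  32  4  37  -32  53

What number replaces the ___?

Split by position mod 4 into 4 tracks.
Subsequence A: 4, 4, 4, 4, 4, 4 — constant 4.
Subsequence B: 72, 65, 58, 51, 44, 37 — arithmetic with common difference −7.
Subsequence C: -1, -2, -4, -8, -16, -32 — geometric with ratio 2.
Subsequence D: 1, 10, 11, ?, 32, 53 — a Fibonacci-like recurrence a_n = a_{n-1} + a_{n-2}.
The gap is subsequence D's term 4; the rule gives 21.

21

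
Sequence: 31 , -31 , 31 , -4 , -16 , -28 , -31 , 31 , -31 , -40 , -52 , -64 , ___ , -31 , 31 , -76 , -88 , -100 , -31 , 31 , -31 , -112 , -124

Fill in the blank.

The slot pattern repeats as AAABBB (period 6), so there are 2 interleaved tracks.
Track A: 31, -31, 31, -31, 31, -31, ?, -31, 31, -31, 31, -31 (alternating ±31).
Track B: -4, -16, -28, -40, -52, -64, -76, -88, -100, -112, -124 (linear: a_n = 8 − 12·n).
Filling track A at index 7 by its rule yields 31.

31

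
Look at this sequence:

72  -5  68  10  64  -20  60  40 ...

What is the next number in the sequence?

56

Positions 1, 3, 5, … form one subsequence and positions 2, 4, 6, … form another.
Stream A: 72, 68, 64, 60. Arithmetic with common difference −4.
Stream B: -5, 10, -20, 40. A geometric progression (common ratio -2).
Term 9 comes from stream A (its 5th entry): 56.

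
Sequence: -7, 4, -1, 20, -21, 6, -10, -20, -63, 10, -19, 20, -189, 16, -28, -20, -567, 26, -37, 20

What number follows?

-1701

Split by position mod 4 into 4 tracks.
Subsequence A = -7, -21, -63, -189, -567: multiplying by 3 each time.
Subsequence B = 4, 6, 10, 16, 26: a Fibonacci-like recurrence a_n = a_{n-1} + a_{n-2}.
Subsequence C = -1, -10, -19, -28, -37: arithmetic with common difference −9.
Subsequence D = 20, -20, 20, -20, 20: the oscillation 20·(−1)^(n+1).
Position 21 falls in subsequence A as its term 6, giving -1701.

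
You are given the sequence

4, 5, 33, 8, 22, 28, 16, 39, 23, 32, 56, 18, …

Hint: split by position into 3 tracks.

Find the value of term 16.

Read the sequence 3 terms at a time; column i is its own pattern.
Track A: 4, 8, 16, 32 (powers of 2).
Track B: 5, 22, 39, 56 (arithmetic, step +17).
Track C: 33, 28, 23, 18 (arithmetic, step −5).
Position 16 falls in track A as its term 6, giving 128.

128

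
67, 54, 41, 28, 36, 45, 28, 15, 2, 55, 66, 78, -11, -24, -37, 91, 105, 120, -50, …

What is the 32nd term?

-141

Positions follow the repeating pattern AAABBB; grouping by letter gives 2 tracks.
Track A = 67, 54, 41, 28, 15, 2, -11, -24, -37, -50: arithmetic, step −13.
Track B = 28, 36, 45, 55, 66, 78, 91, 105, 120: the triangular numbers T_7, T_8, ….
The 32nd slot belongs to track A; its 17th term is -141.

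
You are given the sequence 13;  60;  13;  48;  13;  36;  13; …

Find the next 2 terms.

24, 13

Positions 1, 3, 5, … form one subsequence and positions 2, 4, 6, … form another.
Track A is 13, 13, 13, 13, which is always 13.
Track B is 60, 48, 36, which is arithmetic with common difference −12.
Term 8 comes from track B (its 4th entry): 24.
Position 9 → track A, term 5 = 13.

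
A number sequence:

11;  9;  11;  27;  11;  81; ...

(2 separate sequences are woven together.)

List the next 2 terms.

The terms cycle through 2 interleaved subsequences.
Stream A: 11, 11, 11. Constant 11.
Stream B: 9, 27, 81. Powers 3^2, 3^3, 3^4, ….
The 7th slot belongs to stream A; its 4th term is 11.
Term 8 comes from stream B (its 4th entry): 243.

11, 243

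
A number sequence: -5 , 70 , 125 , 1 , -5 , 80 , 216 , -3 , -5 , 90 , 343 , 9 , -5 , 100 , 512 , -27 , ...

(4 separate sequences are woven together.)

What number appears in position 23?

1000

Split by position mod 4 into 4 tracks.
Track A: -5, -5, -5, -5. The constant sequence -5.
Track B: 70, 80, 90, 100. Adding 10 each time.
Track C: 125, 216, 343, 512. The cubes 5³, 6³, 7³, ….
Track D: 1, -3, 9, -27. Multiplying by -3 each time.
The 23rd slot belongs to track C; its 6th term is 1000.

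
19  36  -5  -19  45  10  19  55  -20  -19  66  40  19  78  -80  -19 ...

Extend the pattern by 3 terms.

91, 160, 19

Split by position mod 3 into 3 tracks.
Track A is 19, -19, 19, -19, 19, -19, which is the oscillation 19·(−1)^(n+1).
Track B is 36, 45, 55, 66, 78, which is triangular numbers n(n+1)/2 for n = 8, 9, ….
Track C is -5, 10, -20, 40, -80, which is a geometric progression (common ratio -2).
Position 17 falls in track B as its term 6, giving 91.
Position 18 falls in track C as its term 6, giving 160.
Position 19 falls in track A as its term 7, giving 19.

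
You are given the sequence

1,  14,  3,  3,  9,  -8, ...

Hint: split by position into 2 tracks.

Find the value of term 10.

Positions 1, 3, 5, … form one subsequence and positions 2, 4, 6, … form another.
Track A is 1, 3, 9, which is powers of 3.
Track B is 14, 3, -8, which is subtracting 11 each time.
Position 10 falls in track B as its term 5, giving -30.

-30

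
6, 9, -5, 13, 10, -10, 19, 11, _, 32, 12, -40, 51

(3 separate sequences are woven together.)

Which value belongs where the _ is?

-20

Split by position mod 3: positions 1, 4, 7, … form one track, and each other residue class forms its own.
Track A = 6, 13, 19, 32, 51: Fibonacci-style (each term is the sum of the two before it).
Track B = 9, 10, 11, 12: arithmetic with common difference +1.
Track C = -5, -10, ?, -40: a geometric progression (common ratio 2).
Filling track C at index 3 by its rule yields -20.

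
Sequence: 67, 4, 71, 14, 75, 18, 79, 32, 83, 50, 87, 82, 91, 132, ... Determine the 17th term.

Positions 1, 3, 5, … form one subsequence and positions 2, 4, 6, … form another.
Track A: 67, 71, 75, 79, 83, 87, 91. Linear: a_n = 63 + 4·n.
Track B: 4, 14, 18, 32, 50, 82, 132. Each term equals the sum of the previous two.
Term 17 comes from track A (its 9th entry): 99.

99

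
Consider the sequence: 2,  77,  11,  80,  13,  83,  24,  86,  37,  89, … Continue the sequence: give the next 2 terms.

61, 92

Split by position mod 2 into 2 tracks.
Subsequence A = 2, 11, 13, 24, 37: a Fibonacci-like recurrence a_n = a_{n-1} + a_{n-2}.
Subsequence B = 77, 80, 83, 86, 89: arithmetic, step +3.
Position 11 → subsequence A, term 6 = 61.
The 12th slot belongs to subsequence B; its 6th term is 92.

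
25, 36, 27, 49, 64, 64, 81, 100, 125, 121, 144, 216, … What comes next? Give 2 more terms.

169, 196

The slot pattern repeats as AAB (period 3), so there are 2 interleaved tracks.
Track A: 25, 36, 49, 64, 81, 100, 121, 144. Perfect squares starting at 5².
Track B: 27, 64, 125, 216. The cubes 3³, 4³, 5³, ….
The 13th slot belongs to track A; its 9th term is 169.
Term 14 comes from track A (its 10th entry): 196.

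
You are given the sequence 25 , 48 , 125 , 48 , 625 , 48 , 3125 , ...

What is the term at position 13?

The terms cycle through 2 interleaved subsequences.
Track A = 25, 125, 625, 3125: powers of 5.
Track B = 48, 48, 48: constant 48.
Term 13 comes from track A (its 7th entry): 390625.

390625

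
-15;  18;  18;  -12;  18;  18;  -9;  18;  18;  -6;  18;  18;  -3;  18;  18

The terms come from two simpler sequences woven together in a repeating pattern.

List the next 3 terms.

Reading positions in blocks of 3 reveals the pattern ABB — 2 tracks woven together.
Stream A: -15, -12, -9, -6, -3 (arithmetic, step +3).
Stream B: 18, 18, 18, 18, 18, 18, 18, 18, 18, 18 (always 18).
The 16th slot belongs to stream A; its 6th term is 0.
The 17th slot belongs to stream B; its 11th term is 18.
The 18th slot belongs to stream B; its 12th term is 18.

0, 18, 18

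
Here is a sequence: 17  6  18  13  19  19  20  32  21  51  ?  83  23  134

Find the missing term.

22

Odd-indexed and even-indexed terms follow separate rules.
Stream A: 17, 18, 19, 20, 21, ?, 23. Linear: a_n = 16 + n.
Stream B: 6, 13, 19, 32, 51, 83, 134. Fibonacci-style (each term is the sum of the two before it).
So the missing entry in stream A is 22.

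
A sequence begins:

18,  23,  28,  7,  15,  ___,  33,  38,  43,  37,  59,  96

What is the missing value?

Reading positions in blocks of 6 reveals the pattern AAABBB — 2 tracks woven together.
Track A: 18, 23, 28, 33, 38, 43 — arithmetic, step +5.
Track B: 7, 15, ?, 37, 59, 96 — a Fibonacci-like recurrence a_n = a_{n-1} + a_{n-2}.
So the missing entry in track B is 22.

22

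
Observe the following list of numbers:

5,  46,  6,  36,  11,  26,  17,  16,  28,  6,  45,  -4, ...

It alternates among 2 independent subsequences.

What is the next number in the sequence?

Odd-indexed and even-indexed terms follow separate rules.
Track A = 5, 6, 11, 17, 28, 45: a Fibonacci-like recurrence a_n = a_{n-1} + a_{n-2}.
Track B = 46, 36, 26, 16, 6, -4: arithmetic with common difference −10.
The 13th slot belongs to track A; its 7th term is 73.

73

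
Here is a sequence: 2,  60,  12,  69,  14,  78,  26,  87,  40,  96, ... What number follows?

Taking every 2nd term gives 2 separate tracks.
Subsequence A is 2, 12, 14, 26, 40, which is each term equals the sum of the previous two.
Subsequence B is 60, 69, 78, 87, 96, which is arithmetic with common difference +9.
Position 11 → subsequence A, term 6 = 66.

66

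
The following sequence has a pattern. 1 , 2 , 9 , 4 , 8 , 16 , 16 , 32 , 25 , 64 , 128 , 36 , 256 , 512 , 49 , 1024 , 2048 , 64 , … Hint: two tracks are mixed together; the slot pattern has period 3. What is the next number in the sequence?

4096

Positions follow the repeating pattern AAB; grouping by letter gives 2 tracks.
Subsequence A = 1, 2, 4, 8, 16, 32, 64, 128, 256, 512, 1024, 2048: successive powers of 2.
Subsequence B = 9, 16, 25, 36, 49, 64: the squares 3², 4², 5², ….
Term 19 comes from subsequence A (its 13th entry): 4096.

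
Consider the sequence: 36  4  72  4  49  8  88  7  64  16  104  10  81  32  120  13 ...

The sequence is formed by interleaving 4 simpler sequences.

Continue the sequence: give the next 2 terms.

100, 64

Taking every 4th term gives 4 separate tracks.
Subsequence A: 36, 49, 64, 81 (consecutive squares n² from n = 6).
Subsequence B: 4, 8, 16, 32 (successive powers of 2).
Subsequence C: 72, 88, 104, 120 (arithmetic with common difference +16).
Subsequence D: 4, 7, 10, 13 (linear: a_n = 1 + 3·n).
Position 17 → subsequence A, term 5 = 100.
The 18th slot belongs to subsequence B; its 5th term is 64.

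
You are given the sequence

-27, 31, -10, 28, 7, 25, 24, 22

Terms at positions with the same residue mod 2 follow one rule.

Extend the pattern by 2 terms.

41, 19

Split by position mod 2 into 2 tracks.
Track A: -27, -10, 7, 24 (adding 17 each time).
Track B: 31, 28, 25, 22 (arithmetic, step −3).
The 9th slot belongs to track A; its 5th term is 41.
Term 10 comes from track B (its 5th entry): 19.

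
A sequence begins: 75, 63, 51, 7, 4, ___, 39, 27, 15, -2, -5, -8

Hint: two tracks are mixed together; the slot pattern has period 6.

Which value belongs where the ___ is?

Reading positions in blocks of 6 reveals the pattern AAABBB — 2 tracks woven together.
Track A = 75, 63, 51, 39, 27, 15: subtracting 12 each time.
Track B = 7, 4, ?, -2, -5, -8: arithmetic with common difference −3.
Track B's pattern makes the blank 1.

1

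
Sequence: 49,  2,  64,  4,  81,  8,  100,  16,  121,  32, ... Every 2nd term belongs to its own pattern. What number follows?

144

Split by position mod 2 into 2 tracks.
Track A: 49, 64, 81, 100, 121 — perfect squares starting at 7².
Track B: 2, 4, 8, 16, 32 — successive powers of 2.
The 11th slot belongs to track A; its 6th term is 144.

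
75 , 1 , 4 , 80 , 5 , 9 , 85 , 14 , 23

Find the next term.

90

The slot pattern repeats as ABB (period 3), so there are 2 interleaved tracks.
Stream A: 75, 80, 85 (arithmetic with common difference +5).
Stream B: 1, 4, 5, 9, 14, 23 (Fibonacci-style (each term is the sum of the two before it)).
Position 10 → stream A, term 4 = 90.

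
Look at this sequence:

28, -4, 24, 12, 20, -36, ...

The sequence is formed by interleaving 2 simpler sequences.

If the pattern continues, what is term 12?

972

Taking every 2nd term gives 2 separate tracks.
Track A: 28, 24, 20 — arithmetic, step −4.
Track B: -4, 12, -36 — geometric, ×-3 each step.
Position 12 → track B, term 6 = 972.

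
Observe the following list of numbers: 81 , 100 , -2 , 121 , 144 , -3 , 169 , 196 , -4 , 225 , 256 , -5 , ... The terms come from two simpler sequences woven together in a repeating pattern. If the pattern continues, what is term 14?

Reading positions in blocks of 3 reveals the pattern AAB — 2 tracks woven together.
Track A: 81, 100, 121, 144, 169, 196, 225, 256. Consecutive squares n² from n = 9.
Track B: -2, -3, -4, -5. Arithmetic, step −1.
The 14th slot belongs to track A; its 10th term is 324.

324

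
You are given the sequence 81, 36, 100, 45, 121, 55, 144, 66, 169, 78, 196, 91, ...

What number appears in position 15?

Split by position mod 2 into 2 tracks.
Track A: 81, 100, 121, 144, 169, 196. Perfect squares starting at 9².
Track B: 36, 45, 55, 66, 78, 91. The triangular numbers T_8, T_9, ….
Position 15 falls in track A as its term 8, giving 256.

256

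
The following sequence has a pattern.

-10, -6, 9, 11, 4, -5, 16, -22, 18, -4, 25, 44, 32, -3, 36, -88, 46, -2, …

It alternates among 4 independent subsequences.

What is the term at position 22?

Split by position mod 4: positions 1, 5, 9, … form one track, and each other residue class forms its own.
Track A: -10, 4, 18, 32, 46. Adding 14 each time.
Track B: -6, -5, -4, -3, -2. Arithmetic, step +1.
Track C: 9, 16, 25, 36. Perfect squares starting at 3².
Track D: 11, -22, 44, -88. Geometric, ×-2 each step.
Term 22 comes from track B (its 6th entry): -1.

-1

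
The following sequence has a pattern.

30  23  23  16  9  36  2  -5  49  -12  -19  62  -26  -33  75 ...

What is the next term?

The slot pattern repeats as AAB (period 3), so there are 2 interleaved tracks.
Stream A is 30, 23, 16, 9, 2, -5, -12, -19, -26, -33, which is subtracting 7 each time.
Stream B is 23, 36, 49, 62, 75, which is arithmetic, step +13.
Term 16 comes from stream A (its 11th entry): -40.

-40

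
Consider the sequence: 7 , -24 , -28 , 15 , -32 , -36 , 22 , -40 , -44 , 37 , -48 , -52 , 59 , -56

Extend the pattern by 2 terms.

Reading positions in blocks of 3 reveals the pattern ABB — 2 tracks woven together.
Track A = 7, 15, 22, 37, 59: Fibonacci-style (each term is the sum of the two before it).
Track B = -24, -28, -32, -36, -40, -44, -48, -52, -56: subtracting 4 each time.
The 15th slot belongs to track B; its 10th term is -60.
The 16th slot belongs to track A; its 6th term is 96.

-60, 96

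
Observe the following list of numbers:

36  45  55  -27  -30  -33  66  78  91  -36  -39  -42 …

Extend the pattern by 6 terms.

105, 120, 136, -45, -48, -51

The slot pattern repeats as AAABBB (period 6), so there are 2 interleaved tracks.
Stream A is 36, 45, 55, 66, 78, 91, which is triangular numbers starting at T_8.
Stream B is -27, -30, -33, -36, -39, -42, which is arithmetic with common difference −3.
Position 13 falls in stream A as its term 7, giving 105.
The 14th slot belongs to stream A; its 8th term is 120.
Position 15 → stream A, term 9 = 136.
Term 16 comes from stream B (its 7th entry): -45.
Term 17 comes from stream B (its 8th entry): -48.
Term 18 comes from stream B (its 9th entry): -51.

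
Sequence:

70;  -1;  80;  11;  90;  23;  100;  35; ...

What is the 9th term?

The terms cycle through 2 interleaved subsequences.
Track A is 70, 80, 90, 100, which is arithmetic with common difference +10.
Track B is -1, 11, 23, 35, which is linear: a_n = -13 + 12·n.
Term 9 comes from track A (its 5th entry): 110.

110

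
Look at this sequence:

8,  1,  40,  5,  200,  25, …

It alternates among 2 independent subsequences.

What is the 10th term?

The terms cycle through 2 interleaved subsequences.
Track A is 8, 40, 200, which is a geometric progression (common ratio 5).
Track B is 1, 5, 25, which is successive powers of 5.
Term 10 comes from track B (its 5th entry): 625.

625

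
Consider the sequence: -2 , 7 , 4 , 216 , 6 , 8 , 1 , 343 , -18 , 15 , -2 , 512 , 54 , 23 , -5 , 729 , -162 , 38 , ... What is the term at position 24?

1331

Read the sequence 4 terms at a time; column i is its own pattern.
Subsequence A = -2, 6, -18, 54, -162: multiplying by -3 each time.
Subsequence B = 7, 8, 15, 23, 38: a Fibonacci-like recurrence a_n = a_{n-1} + a_{n-2}.
Subsequence C = 4, 1, -2, -5: arithmetic, step −3.
Subsequence D = 216, 343, 512, 729: perfect cubes starting at 6³.
Position 24 falls in subsequence D as its term 6, giving 1331.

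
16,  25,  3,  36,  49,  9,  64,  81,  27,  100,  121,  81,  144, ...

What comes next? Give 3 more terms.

169, 243, 196

The slot pattern repeats as AAB (period 3), so there are 2 interleaved tracks.
Stream A: 16, 25, 36, 49, 64, 81, 100, 121, 144 — the squares 4², 5², 6², ….
Stream B: 3, 9, 27, 81 — powers of 3.
Position 14 falls in stream A as its term 10, giving 169.
The 15th slot belongs to stream B; its 5th term is 243.
Term 16 comes from stream A (its 11th entry): 196.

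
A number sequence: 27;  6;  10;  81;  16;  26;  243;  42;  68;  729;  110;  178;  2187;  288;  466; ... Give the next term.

Reading positions in blocks of 3 reveals the pattern ABB — 2 tracks woven together.
Track A: 27, 81, 243, 729, 2187. Powers 3^3, 3^4, 3^5, ….
Track B: 6, 10, 16, 26, 42, 68, 110, 178, 288, 466. Each term equals the sum of the previous two.
Term 16 comes from track A (its 6th entry): 6561.

6561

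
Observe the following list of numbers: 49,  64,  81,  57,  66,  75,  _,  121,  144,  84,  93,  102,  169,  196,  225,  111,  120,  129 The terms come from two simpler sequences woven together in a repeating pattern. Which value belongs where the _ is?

Positions follow the repeating pattern AAABBB; grouping by letter gives 2 tracks.
Stream A: 49, 64, 81, ?, 121, 144, 169, 196, 225. Perfect squares starting at 7².
Stream B: 57, 66, 75, 84, 93, 102, 111, 120, 129. Adding 9 each time.
So the missing entry in stream A is 100.

100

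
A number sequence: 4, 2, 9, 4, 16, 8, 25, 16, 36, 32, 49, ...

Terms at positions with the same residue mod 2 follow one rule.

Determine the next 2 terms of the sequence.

Positions 1, 3, 5, … form one subsequence and positions 2, 4, 6, … form another.
Stream A is 4, 9, 16, 25, 36, 49, which is perfect squares starting at 2².
Stream B is 2, 4, 8, 16, 32, which is successive powers of 2.
The 12th slot belongs to stream B; its 6th term is 64.
Position 13 → stream A, term 7 = 64.

64, 64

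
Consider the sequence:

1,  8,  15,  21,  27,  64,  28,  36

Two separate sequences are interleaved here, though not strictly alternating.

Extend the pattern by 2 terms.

125, 216

The slot pattern repeats as AABB (period 4), so there are 2 interleaved tracks.
Track A = 1, 8, 27, 64: perfect cubes starting at 1³.
Track B = 15, 21, 28, 36: the triangular numbers T_5, T_6, ….
Term 9 comes from track A (its 5th entry): 125.
The 10th slot belongs to track A; its 6th term is 216.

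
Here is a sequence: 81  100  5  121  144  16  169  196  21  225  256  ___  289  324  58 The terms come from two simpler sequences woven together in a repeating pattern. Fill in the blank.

37

Positions follow the repeating pattern AAB; grouping by letter gives 2 tracks.
Stream A = 81, 100, 121, 144, 169, 196, 225, 256, 289, 324: perfect squares starting at 9².
Stream B = 5, 16, 21, ?, 58: a Fibonacci-like recurrence a_n = a_{n-1} + a_{n-2}.
Filling stream B at index 4 by its rule yields 37.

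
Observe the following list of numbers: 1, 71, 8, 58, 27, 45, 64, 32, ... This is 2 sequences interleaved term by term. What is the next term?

125

The terms cycle through 2 interleaved subsequences.
Track A is 1, 8, 27, 64, which is the cubes 1³, 2³, 3³, ….
Track B is 71, 58, 45, 32, which is subtracting 13 each time.
Position 9 falls in track A as its term 5, giving 125.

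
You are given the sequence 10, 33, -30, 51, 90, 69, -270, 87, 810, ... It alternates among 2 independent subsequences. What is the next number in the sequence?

The terms cycle through 2 interleaved subsequences.
Track A: 10, -30, 90, -270, 810 — multiplying by -3 each time.
Track B: 33, 51, 69, 87 — arithmetic with common difference +18.
Position 10 → track B, term 5 = 105.

105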